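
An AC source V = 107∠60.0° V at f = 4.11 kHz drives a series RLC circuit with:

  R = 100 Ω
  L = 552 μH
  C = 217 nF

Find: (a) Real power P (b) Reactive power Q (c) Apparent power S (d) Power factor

Step 1 — Angular frequency: ω = 2π·f = 2π·4110 = 2.582e+04 rad/s.
Step 2 — Component impedances:
  R: Z = R = 100 Ω
  L: Z = jωL = j·2.582e+04·0.000552 = 0 + j14.25 Ω
  C: Z = 1/(jωC) = -j/(ω·C) = 0 - j178.5 Ω
Step 3 — Series combination: Z_total = R + L + C = 100 - j164.2 Ω = 192.3∠-58.7° Ω.
Step 4 — Source phasor: V = 107∠60.0° V = 53.5 + j92.66 V.
Step 5 — Current: I = V / Z = -0.2669 + j0.4884 A = 0.5566∠118.7° A.
Step 6 — Complex power: S = V·I* = 30.98 - j50.86 VA.
Step 7 — Real power: P = Re(S) = 30.98 W.
Step 8 — Reactive power: Q = Im(S) = -50.86 VAR.
Step 9 — Apparent power: |S| = 59.55 VA.
Step 10 — Power factor: PF = P/|S| = 0.5202 (leading).

(a) P = 30.98 W  (b) Q = -50.86 VAR  (c) S = 59.55 VA  (d) PF = 0.5202 (leading)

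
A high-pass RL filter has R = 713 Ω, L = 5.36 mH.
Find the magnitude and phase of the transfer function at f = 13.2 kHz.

Step 1 — Angular frequency: ω = 2π·1.32e+04 = 8.294e+04 rad/s.
Step 2 — Transfer function: H(jω) = jωL/(R + jωL).
Step 3 — Numerator jωL = j·444.5; denominator R + jωL = 713 + j444.5.
Step 4 — H = 0.2799 + j0.449.
Step 5 — Magnitude: |H| = 0.5291 (-5.5 dB); phase: φ = 58.1°.

|H| = 0.5291 (-5.5 dB), φ = 58.1°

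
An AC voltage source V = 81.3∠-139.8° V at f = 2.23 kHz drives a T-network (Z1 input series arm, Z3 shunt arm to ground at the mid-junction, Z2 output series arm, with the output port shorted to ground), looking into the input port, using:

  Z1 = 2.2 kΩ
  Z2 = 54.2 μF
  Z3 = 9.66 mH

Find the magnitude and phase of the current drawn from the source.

Step 1 — Angular frequency: ω = 2π·f = 2π·2230 = 1.401e+04 rad/s.
Step 2 — Component impedances:
  Z1: Z = R = 2200 Ω
  Z2: Z = 1/(jωC) = -j/(ω·C) = 0 - j1.317 Ω
  Z3: Z = jωL = j·1.401e+04·0.00966 = 0 + j135.4 Ω
Step 3 — With the output port shorted to ground, the output series arm Z2 runs from the junction to ground; the shunt arm Z3 also runs from the junction to ground. They appear in parallel: Z3 || Z2 = 0 - j1.33 Ω.
Step 4 — Series with input arm Z1: Z_in = Z1 + (Z3 || Z2) = 2200 - j1.33 Ω = 2200∠-0.0° Ω.
Step 5 — Source phasor: V = 81.3∠-139.8° V = -62.1 - j52.48 V.
Step 6 — Ohm's law: I = V / Z_total = (-62.1 - j52.48) / (2200 - j1.33) = -0.02821 - j0.02387 A.
Step 7 — Convert to polar: |I| = 0.03695 A, ∠I = -139.8°.

I = 0.03695∠-139.8° A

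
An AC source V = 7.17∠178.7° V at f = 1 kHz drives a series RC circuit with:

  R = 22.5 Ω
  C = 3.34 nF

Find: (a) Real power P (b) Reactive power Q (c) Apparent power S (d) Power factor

Step 1 — Angular frequency: ω = 2π·f = 2π·1000 = 6283 rad/s.
Step 2 — Component impedances:
  R: Z = R = 22.5 Ω
  C: Z = 1/(jωC) = -j/(ω·C) = 0 - j4.765e+04 Ω
Step 3 — Series combination: Z_total = R + C = 22.5 - j4.765e+04 Ω = 4.765e+04∠-90.0° Ω.
Step 4 — Source phasor: V = 7.17∠178.7° V = -7.168 + j0.1627 V.
Step 5 — Current: I = V / Z = -3.485e-06 - j0.0001504 A = 0.0001505∠-91.3° A.
Step 6 — Complex power: S = V·I* = 5.094e-07 - j0.001079 VA.
Step 7 — Real power: P = Re(S) = 5.094e-07 W.
Step 8 — Reactive power: Q = Im(S) = -0.001079 VAR.
Step 9 — Apparent power: |S| = 0.001079 VA.
Step 10 — Power factor: PF = P/|S| = 0.0004722 (leading).

(a) P = 5.094e-07 W  (b) Q = -0.001079 VAR  (c) S = 0.001079 VA  (d) PF = 0.0004722 (leading)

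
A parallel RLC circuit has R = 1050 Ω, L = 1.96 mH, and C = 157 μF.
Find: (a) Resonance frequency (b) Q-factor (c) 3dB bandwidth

Step 1 — Resonance: ω₀ = 1/√(LC) = 1/√(0.00196·0.000157) = 1803 rad/s.
Step 2 — f₀ = ω₀/(2π) = 286.9 Hz.
Step 3 — Parallel Q: Q = R/(ω₀L) = 1050/(1803·0.00196) = 297.2.
Step 4 — Bandwidth: Δω = ω₀/Q = 6.066 rad/s; BW = Δω/(2π) = 0.9655 Hz.

(a) f₀ = 286.9 Hz  (b) Q = 297.2  (c) BW = 0.9655 Hz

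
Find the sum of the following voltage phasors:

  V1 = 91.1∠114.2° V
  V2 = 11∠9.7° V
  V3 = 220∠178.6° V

Step 1 — Convert each phasor to rectangular form:
  V1 = 91.1·(cos(114.2°) + j·sin(114.2°)) = -37.34 + j83.09 V
  V2 = 11·(cos(9.7°) + j·sin(9.7°)) = 10.84 + j1.853 V
  V3 = 220·(cos(178.6°) + j·sin(178.6°)) = -219.9 + j5.375 V
Step 2 — Sum components: V_total = -246.4 + j90.32 V.
Step 3 — Convert to polar: |V_total| = 262.5 V, ∠V_total = 159.9°.

V_total = 262.5∠159.9° V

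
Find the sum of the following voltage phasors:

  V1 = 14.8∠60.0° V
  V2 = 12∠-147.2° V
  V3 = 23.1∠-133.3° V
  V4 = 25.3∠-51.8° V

Step 1 — Convert each phasor to rectangular form:
  V1 = 14.8·(cos(60.0°) + j·sin(60.0°)) = 7.4 + j12.82 V
  V2 = 12·(cos(-147.2°) + j·sin(-147.2°)) = -10.09 - j6.5 V
  V3 = 23.1·(cos(-133.3°) + j·sin(-133.3°)) = -15.84 - j16.81 V
  V4 = 25.3·(cos(-51.8°) + j·sin(-51.8°)) = 15.65 - j19.88 V
Step 2 — Sum components: V_total = -2.883 - j30.38 V.
Step 3 — Convert to polar: |V_total| = 30.51 V, ∠V_total = -95.4°.

V_total = 30.51∠-95.4° V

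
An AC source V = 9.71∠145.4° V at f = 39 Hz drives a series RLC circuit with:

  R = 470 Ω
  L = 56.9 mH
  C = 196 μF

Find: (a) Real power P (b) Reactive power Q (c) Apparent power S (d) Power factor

Step 1 — Angular frequency: ω = 2π·f = 2π·39 = 245 rad/s.
Step 2 — Component impedances:
  R: Z = R = 470 Ω
  L: Z = jωL = j·245·0.0569 = 0 + j13.94 Ω
  C: Z = 1/(jωC) = -j/(ω·C) = 0 - j20.82 Ω
Step 3 — Series combination: Z_total = R + L + C = 470 - j6.878 Ω = 470.1∠-0.8° Ω.
Step 4 — Source phasor: V = 9.71∠145.4° V = -7.993 + j5.514 V.
Step 5 — Current: I = V / Z = -0.01717 + j0.01148 A = 0.02066∠146.2° A.
Step 6 — Complex power: S = V·I* = 0.2006 - j0.002935 VA.
Step 7 — Real power: P = Re(S) = 0.2006 W.
Step 8 — Reactive power: Q = Im(S) = -0.002935 VAR.
Step 9 — Apparent power: |S| = 0.2006 VA.
Step 10 — Power factor: PF = P/|S| = 0.9999 (leading).

(a) P = 0.2006 W  (b) Q = -0.002935 VAR  (c) S = 0.2006 VA  (d) PF = 0.9999 (leading)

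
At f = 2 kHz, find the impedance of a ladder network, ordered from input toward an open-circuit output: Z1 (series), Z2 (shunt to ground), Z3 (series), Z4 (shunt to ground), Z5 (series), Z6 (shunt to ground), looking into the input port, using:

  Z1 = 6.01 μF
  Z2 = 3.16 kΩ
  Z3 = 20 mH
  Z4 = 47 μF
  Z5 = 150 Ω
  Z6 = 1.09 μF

Step 1 — Angular frequency: ω = 2π·f = 2π·2000 = 1.257e+04 rad/s.
Step 2 — Component impedances:
  Z1: Z = 1/(jωC) = -j/(ω·C) = 0 - j13.24 Ω
  Z2: Z = R = 3160 Ω
  Z3: Z = jωL = j·1.257e+04·0.02 = 0 + j251.3 Ω
  Z4: Z = 1/(jωC) = -j/(ω·C) = 0 - j1.693 Ω
  Z5: Z = R = 150 Ω
  Z6: Z = 1/(jωC) = -j/(ω·C) = 0 - j73.01 Ω
Step 3 — Ladder network (open output): work backward from the far end, alternating series and parallel combinations. Z_in = 19.61 + j234.9 Ω = 235.7∠85.2° Ω.

Z = 19.61 + j234.9 Ω = 235.7∠85.2° Ω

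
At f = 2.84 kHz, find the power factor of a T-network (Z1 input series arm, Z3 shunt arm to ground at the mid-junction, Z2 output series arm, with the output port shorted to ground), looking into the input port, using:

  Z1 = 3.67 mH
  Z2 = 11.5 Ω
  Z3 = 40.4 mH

Step 1 — Angular frequency: ω = 2π·f = 2π·2840 = 1.784e+04 rad/s.
Step 2 — Component impedances:
  Z1: Z = jωL = j·1.784e+04·0.00367 = 0 + j65.49 Ω
  Z2: Z = R = 11.5 Ω
  Z3: Z = jωL = j·1.784e+04·0.0404 = 0 + j720.9 Ω
Step 3 — With the output port shorted to ground, the output series arm Z2 runs from the junction to ground; the shunt arm Z3 also runs from the junction to ground. They appear in parallel: Z3 || Z2 = 11.5 + j0.1834 Ω.
Step 4 — Series with input arm Z1: Z_in = Z1 + (Z3 || Z2) = 11.5 + j65.67 Ω = 66.67∠80.1° Ω.
Step 5 — Power factor: PF = cos(φ) = Re(Z)/|Z| = 11.497/66.671 = 0.1724.
Step 6 — Type: Im(Z) = 65.67 ⇒ lagging (phase φ = 80.1°).

PF = 0.1724 (lagging, φ = 80.1°)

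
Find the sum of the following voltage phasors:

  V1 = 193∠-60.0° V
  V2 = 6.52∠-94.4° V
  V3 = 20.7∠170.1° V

Step 1 — Convert each phasor to rectangular form:
  V1 = 193·(cos(-60.0°) + j·sin(-60.0°)) = 96.5 - j167.1 V
  V2 = 6.52·(cos(-94.4°) + j·sin(-94.4°)) = -0.5002 - j6.501 V
  V3 = 20.7·(cos(170.1°) + j·sin(170.1°)) = -20.39 + j3.559 V
Step 2 — Sum components: V_total = 75.61 - j170.1 V.
Step 3 — Convert to polar: |V_total| = 186.1 V, ∠V_total = -66.0°.

V_total = 186.1∠-66.0° V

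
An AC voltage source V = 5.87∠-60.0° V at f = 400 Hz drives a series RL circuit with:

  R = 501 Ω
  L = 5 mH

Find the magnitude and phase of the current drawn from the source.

Step 1 — Angular frequency: ω = 2π·f = 2π·400 = 2513 rad/s.
Step 2 — Component impedances:
  R: Z = R = 501 Ω
  L: Z = jωL = j·2513·0.005 = 0 + j12.57 Ω
Step 3 — Series combination: Z_total = R + L = 501 + j12.57 Ω = 501.2∠1.4° Ω.
Step 4 — Source phasor: V = 5.87∠-60.0° V = 2.935 - j5.084 V.
Step 5 — Ohm's law: I = V / Z_total = (2.935 - j5.084) / (501 + j12.57) = 0.0056 - j0.01029 A.
Step 6 — Convert to polar: |I| = 0.01171 A, ∠I = -61.4°.

I = 0.01171∠-61.4° A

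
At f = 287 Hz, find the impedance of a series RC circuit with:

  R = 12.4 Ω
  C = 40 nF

Step 1 — Angular frequency: ω = 2π·f = 2π·287 = 1803 rad/s.
Step 2 — Component impedances:
  R: Z = R = 12.4 Ω
  C: Z = 1/(jωC) = -j/(ω·C) = 0 - j1.386e+04 Ω
Step 3 — Series combination: Z_total = R + C = 12.4 - j1.386e+04 Ω = 1.386e+04∠-89.9° Ω.

Z = 12.4 - j1.386e+04 Ω = 1.386e+04∠-89.9° Ω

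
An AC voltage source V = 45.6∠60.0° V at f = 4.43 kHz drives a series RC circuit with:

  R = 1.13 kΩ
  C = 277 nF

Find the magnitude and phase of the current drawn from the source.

Step 1 — Angular frequency: ω = 2π·f = 2π·4430 = 2.783e+04 rad/s.
Step 2 — Component impedances:
  R: Z = R = 1130 Ω
  C: Z = 1/(jωC) = -j/(ω·C) = 0 - j129.7 Ω
Step 3 — Series combination: Z_total = R + C = 1130 - j129.7 Ω = 1137∠-6.5° Ω.
Step 4 — Source phasor: V = 45.6∠60.0° V = 22.8 + j39.49 V.
Step 5 — Ohm's law: I = V / Z_total = (22.8 + j39.49) / (1130 - j129.7) = 0.01596 + j0.03678 A.
Step 6 — Convert to polar: |I| = 0.04009 A, ∠I = 66.5°.

I = 0.04009∠66.5° A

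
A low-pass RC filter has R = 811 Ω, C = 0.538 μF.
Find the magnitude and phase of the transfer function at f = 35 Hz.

Step 1 — Angular frequency: ω = 2π·35 = 219.9 rad/s.
Step 2 — Transfer function: H(jω) = 1/(1 + jωRC).
Step 3 — Denominator: 1 + jωRC = 1 + j·219.9·811·5.38e-07 = 1 + j0.09595.
Step 4 — H = 0.9909 - j0.09508.
Step 5 — Magnitude: |H| = 0.9954 (-0.0 dB); phase: φ = -5.5°.

|H| = 0.9954 (-0.0 dB), φ = -5.5°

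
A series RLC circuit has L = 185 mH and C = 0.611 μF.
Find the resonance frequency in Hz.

Step 1 — Resonance condition Im(Z)=0 gives ω₀ = 1/√(LC).
Step 2 — ω₀ = 1/√(0.185·6.11e-07) = 2974 rad/s.
Step 3 — f₀ = ω₀/(2π) = 473.4 Hz.

f₀ = 473.4 Hz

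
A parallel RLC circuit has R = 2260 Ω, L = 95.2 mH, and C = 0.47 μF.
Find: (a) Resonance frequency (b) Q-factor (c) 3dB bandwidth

Step 1 — Resonance: ω₀ = 1/√(LC) = 1/√(0.0952·4.7e-07) = 4728 rad/s.
Step 2 — f₀ = ω₀/(2π) = 752.4 Hz.
Step 3 — Parallel Q: Q = R/(ω₀L) = 2260/(4728·0.0952) = 5.022.
Step 4 — Bandwidth: Δω = ω₀/Q = 941.4 rad/s; BW = Δω/(2π) = 149.8 Hz.

(a) f₀ = 752.4 Hz  (b) Q = 5.022  (c) BW = 149.8 Hz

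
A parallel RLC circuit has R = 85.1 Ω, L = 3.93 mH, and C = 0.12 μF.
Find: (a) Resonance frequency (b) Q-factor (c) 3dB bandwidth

Step 1 — Resonance: ω₀ = 1/√(LC) = 1/√(0.00393·1.2e-07) = 4.605e+04 rad/s.
Step 2 — f₀ = ω₀/(2π) = 7329 Hz.
Step 3 — Parallel Q: Q = R/(ω₀L) = 85.1/(4.605e+04·0.00393) = 0.4702.
Step 4 — Bandwidth: Δω = ω₀/Q = 9.792e+04 rad/s; BW = Δω/(2π) = 1.559e+04 Hz.

(a) f₀ = 7329 Hz  (b) Q = 0.4702  (c) BW = 1.559e+04 Hz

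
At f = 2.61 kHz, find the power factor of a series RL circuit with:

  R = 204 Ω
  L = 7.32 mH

Step 1 — Angular frequency: ω = 2π·f = 2π·2610 = 1.64e+04 rad/s.
Step 2 — Component impedances:
  R: Z = R = 204 Ω
  L: Z = jωL = j·1.64e+04·0.00732 = 0 + j120 Ω
Step 3 — Series combination: Z_total = R + L = 204 + j120 Ω = 236.7∠30.5° Ω.
Step 4 — Power factor: PF = cos(φ) = Re(Z)/|Z| = 204/236.7 = 0.8619.
Step 5 — Type: Im(Z) = 120 ⇒ lagging (phase φ = 30.5°).

PF = 0.8619 (lagging, φ = 30.5°)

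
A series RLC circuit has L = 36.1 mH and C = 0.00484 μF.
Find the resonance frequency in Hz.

Step 1 — Resonance condition Im(Z)=0 gives ω₀ = 1/√(LC).
Step 2 — ω₀ = 1/√(0.0361·4.84e-09) = 7.565e+04 rad/s.
Step 3 — f₀ = ω₀/(2π) = 1.204e+04 Hz.

f₀ = 1.204e+04 Hz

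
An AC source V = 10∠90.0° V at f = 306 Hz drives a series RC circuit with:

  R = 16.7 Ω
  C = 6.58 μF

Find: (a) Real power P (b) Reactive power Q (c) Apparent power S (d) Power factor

Step 1 — Angular frequency: ω = 2π·f = 2π·306 = 1923 rad/s.
Step 2 — Component impedances:
  R: Z = R = 16.7 Ω
  C: Z = 1/(jωC) = -j/(ω·C) = 0 - j79.04 Ω
Step 3 — Series combination: Z_total = R + C = 16.7 - j79.04 Ω = 80.79∠-78.1° Ω.
Step 4 — Source phasor: V = 10∠90.0° V = 0 + j10 V.
Step 5 — Current: I = V / Z = -0.1211 + j0.02559 A = 0.1238∠168.1° A.
Step 6 — Complex power: S = V·I* = 0.2559 - j1.211 VA.
Step 7 — Real power: P = Re(S) = 0.2559 W.
Step 8 — Reactive power: Q = Im(S) = -1.211 VAR.
Step 9 — Apparent power: |S| = 1.238 VA.
Step 10 — Power factor: PF = P/|S| = 0.2067 (leading).

(a) P = 0.2559 W  (b) Q = -1.211 VAR  (c) S = 1.238 VA  (d) PF = 0.2067 (leading)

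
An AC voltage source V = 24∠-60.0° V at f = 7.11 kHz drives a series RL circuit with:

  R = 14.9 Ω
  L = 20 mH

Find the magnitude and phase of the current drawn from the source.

Step 1 — Angular frequency: ω = 2π·f = 2π·7110 = 4.467e+04 rad/s.
Step 2 — Component impedances:
  R: Z = R = 14.9 Ω
  L: Z = jωL = j·4.467e+04·0.02 = 0 + j893.5 Ω
Step 3 — Series combination: Z_total = R + L = 14.9 + j893.5 Ω = 893.6∠89.0° Ω.
Step 4 — Source phasor: V = 24∠-60.0° V = 12 - j20.78 V.
Step 5 — Ohm's law: I = V / Z_total = (12 - j20.78) / (14.9 + j893.5) = -0.02303 - j0.01381 A.
Step 6 — Convert to polar: |I| = 0.02686 A, ∠I = -149.0°.

I = 0.02686∠-149.0° A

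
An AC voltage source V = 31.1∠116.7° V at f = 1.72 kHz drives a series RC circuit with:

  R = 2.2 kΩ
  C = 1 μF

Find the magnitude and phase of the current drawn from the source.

Step 1 — Angular frequency: ω = 2π·f = 2π·1720 = 1.081e+04 rad/s.
Step 2 — Component impedances:
  R: Z = R = 2200 Ω
  C: Z = 1/(jωC) = -j/(ω·C) = 0 - j92.53 Ω
Step 3 — Series combination: Z_total = R + C = 2200 - j92.53 Ω = 2202∠-2.4° Ω.
Step 4 — Source phasor: V = 31.1∠116.7° V = -13.97 + j27.78 V.
Step 5 — Ohm's law: I = V / Z_total = (-13.97 + j27.78) / (2200 - j92.53) = -0.006871 + j0.01234 A.
Step 6 — Convert to polar: |I| = 0.01412 A, ∠I = 119.1°.

I = 0.01412∠119.1° A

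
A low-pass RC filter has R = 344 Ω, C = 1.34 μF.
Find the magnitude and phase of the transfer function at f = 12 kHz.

Step 1 — Angular frequency: ω = 2π·1.2e+04 = 7.54e+04 rad/s.
Step 2 — Transfer function: H(jω) = 1/(1 + jωRC).
Step 3 — Denominator: 1 + jωRC = 1 + j·7.54e+04·344·1.34e-06 = 1 + j34.76.
Step 4 — H = 0.0008272 - j0.02875.
Step 5 — Magnitude: |H| = 0.02876 (-30.8 dB); phase: φ = -88.4°.

|H| = 0.02876 (-30.8 dB), φ = -88.4°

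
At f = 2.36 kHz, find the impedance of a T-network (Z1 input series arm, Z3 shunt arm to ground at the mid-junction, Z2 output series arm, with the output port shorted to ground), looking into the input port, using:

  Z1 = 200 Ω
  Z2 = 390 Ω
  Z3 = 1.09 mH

Step 1 — Angular frequency: ω = 2π·f = 2π·2360 = 1.483e+04 rad/s.
Step 2 — Component impedances:
  Z1: Z = R = 200 Ω
  Z2: Z = R = 390 Ω
  Z3: Z = jωL = j·1.483e+04·0.00109 = 0 + j16.16 Ω
Step 3 — With the output port shorted to ground, the output series arm Z2 runs from the junction to ground; the shunt arm Z3 also runs from the junction to ground. They appear in parallel: Z3 || Z2 = 0.6687 + j16.14 Ω.
Step 4 — Series with input arm Z1: Z_in = Z1 + (Z3 || Z2) = 200.7 + j16.14 Ω = 201.3∠4.6° Ω.

Z = 200.7 + j16.14 Ω = 201.3∠4.6° Ω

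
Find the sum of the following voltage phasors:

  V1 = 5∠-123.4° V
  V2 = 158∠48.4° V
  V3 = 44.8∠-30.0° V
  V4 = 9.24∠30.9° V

Step 1 — Convert each phasor to rectangular form:
  V1 = 5·(cos(-123.4°) + j·sin(-123.4°)) = -2.752 - j4.174 V
  V2 = 158·(cos(48.4°) + j·sin(48.4°)) = 104.9 + j118.2 V
  V3 = 44.8·(cos(-30.0°) + j·sin(-30.0°)) = 38.8 - j22.4 V
  V4 = 9.24·(cos(30.9°) + j·sin(30.9°)) = 7.929 + j4.745 V
Step 2 — Sum components: V_total = 148.9 + j96.32 V.
Step 3 — Convert to polar: |V_total| = 177.3 V, ∠V_total = 32.9°.

V_total = 177.3∠32.9° V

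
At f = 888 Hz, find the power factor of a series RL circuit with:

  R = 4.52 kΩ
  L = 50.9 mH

Step 1 — Angular frequency: ω = 2π·f = 2π·888 = 5579 rad/s.
Step 2 — Component impedances:
  R: Z = R = 4520 Ω
  L: Z = jωL = j·5579·0.0509 = 0 + j284 Ω
Step 3 — Series combination: Z_total = R + L = 4520 + j284 Ω = 4529∠3.6° Ω.
Step 4 — Power factor: PF = cos(φ) = Re(Z)/|Z| = 4520/4529 = 0.998.
Step 5 — Type: Im(Z) = 284 ⇒ lagging (phase φ = 3.6°).

PF = 0.998 (lagging, φ = 3.6°)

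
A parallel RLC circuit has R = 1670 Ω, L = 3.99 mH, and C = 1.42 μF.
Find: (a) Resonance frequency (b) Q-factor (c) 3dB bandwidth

Step 1 — Resonance: ω₀ = 1/√(LC) = 1/√(0.00399·1.42e-06) = 1.329e+04 rad/s.
Step 2 — f₀ = ω₀/(2π) = 2114 Hz.
Step 3 — Parallel Q: Q = R/(ω₀L) = 1670/(1.329e+04·0.00399) = 31.5.
Step 4 — Bandwidth: Δω = ω₀/Q = 421.7 rad/s; BW = Δω/(2π) = 67.11 Hz.

(a) f₀ = 2114 Hz  (b) Q = 31.5  (c) BW = 67.11 Hz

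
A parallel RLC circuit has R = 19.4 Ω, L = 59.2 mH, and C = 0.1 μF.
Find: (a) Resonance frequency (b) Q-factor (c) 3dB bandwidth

Step 1 — Resonance: ω₀ = 1/√(LC) = 1/√(0.0592·1e-07) = 1.3e+04 rad/s.
Step 2 — f₀ = ω₀/(2π) = 2069 Hz.
Step 3 — Parallel Q: Q = R/(ω₀L) = 19.4/(1.3e+04·0.0592) = 0.02521.
Step 4 — Bandwidth: Δω = ω₀/Q = 5.155e+05 rad/s; BW = Δω/(2π) = 8.204e+04 Hz.

(a) f₀ = 2069 Hz  (b) Q = 0.02521  (c) BW = 8.204e+04 Hz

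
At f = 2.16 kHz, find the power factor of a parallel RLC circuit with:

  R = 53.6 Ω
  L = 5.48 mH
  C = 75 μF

Step 1 — Angular frequency: ω = 2π·f = 2π·2160 = 1.357e+04 rad/s.
Step 2 — Component impedances:
  R: Z = R = 53.6 Ω
  L: Z = jωL = j·1.357e+04·0.00548 = 0 + j74.37 Ω
  C: Z = 1/(jωC) = -j/(ω·C) = 0 - j0.9824 Ω
Step 3 — Parallel combination: 1/Z_total = 1/R + 1/L + 1/C; Z_total = 0.01849 - j0.9952 Ω = 0.9954∠-88.9° Ω.
Step 4 — Power factor: PF = cos(φ) = Re(Z)/|Z| = 0.018486/0.99542 = 0.01857.
Step 5 — Type: Im(Z) = -0.9952 ⇒ leading (phase φ = -88.9°).

PF = 0.01857 (leading, φ = -88.9°)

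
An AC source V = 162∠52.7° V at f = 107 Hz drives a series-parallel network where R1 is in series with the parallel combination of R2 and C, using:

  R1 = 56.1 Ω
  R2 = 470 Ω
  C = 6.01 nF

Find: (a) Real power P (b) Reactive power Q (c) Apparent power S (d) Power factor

Step 1 — Angular frequency: ω = 2π·f = 2π·107 = 672.3 rad/s.
Step 2 — Component impedances:
  R1: Z = R = 56.1 Ω
  R2: Z = R = 470 Ω
  C: Z = 1/(jωC) = -j/(ω·C) = 0 - j2.475e+05 Ω
Step 3 — Parallel branch: R2 || C = 1/(1/R2 + 1/C) = 470 - j0.8925 Ω.
Step 4 — Series with R1: Z_total = R1 + (R2 || C) = 526.1 - j0.8925 Ω = 526.1∠-0.1° Ω.
Step 5 — Source phasor: V = 162∠52.7° V = 98.17 + j128.9 V.
Step 6 — Current: I = V / Z = 0.1862 + j0.2453 A = 0.3079∠52.8° A.
Step 7 — Complex power: S = V·I* = 49.88 - j0.08463 VA.
Step 8 — Real power: P = Re(S) = 49.88 W.
Step 9 — Reactive power: Q = Im(S) = -0.08463 VAR.
Step 10 — Apparent power: |S| = 49.88 VA.
Step 11 — Power factor: PF = P/|S| = 1 (leading).

(a) P = 49.88 W  (b) Q = -0.08463 VAR  (c) S = 49.88 VA  (d) PF = 1 (leading)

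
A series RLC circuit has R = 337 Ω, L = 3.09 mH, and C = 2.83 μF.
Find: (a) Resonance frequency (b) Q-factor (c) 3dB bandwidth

Step 1 — Resonance: ω₀ = 1/√(LC) = 1/√(0.00309·2.83e-06) = 1.069e+04 rad/s.
Step 2 — f₀ = ω₀/(2π) = 1702 Hz.
Step 3 — Series Q: Q = ω₀L/R = 1.069e+04·0.00309/337 = 0.09805.
Step 4 — Bandwidth: Δω = ω₀/Q = 1.091e+05 rad/s; BW = Δω/(2π) = 1.736e+04 Hz.

(a) f₀ = 1702 Hz  (b) Q = 0.09805  (c) BW = 1.736e+04 Hz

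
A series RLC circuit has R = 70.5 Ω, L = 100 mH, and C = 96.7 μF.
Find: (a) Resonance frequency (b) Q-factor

Step 1 — Resonance condition Im(Z)=0 gives ω₀ = 1/√(LC).
Step 2 — ω₀ = 1/√(0.1·9.67e-05) = 321.6 rad/s.
Step 3 — f₀ = ω₀/(2π) = 51.18 Hz.
Step 4 — Series Q: Q = ω₀L/R = 321.6·0.1/70.5 = 0.4561.

(a) f₀ = 51.18 Hz  (b) Q = 0.4561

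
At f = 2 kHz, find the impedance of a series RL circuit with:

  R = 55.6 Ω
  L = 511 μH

Step 1 — Angular frequency: ω = 2π·f = 2π·2000 = 1.257e+04 rad/s.
Step 2 — Component impedances:
  R: Z = R = 55.6 Ω
  L: Z = jωL = j·1.257e+04·0.000511 = 0 + j6.421 Ω
Step 3 — Series combination: Z_total = R + L = 55.6 + j6.421 Ω = 55.97∠6.6° Ω.

Z = 55.6 + j6.421 Ω = 55.97∠6.6° Ω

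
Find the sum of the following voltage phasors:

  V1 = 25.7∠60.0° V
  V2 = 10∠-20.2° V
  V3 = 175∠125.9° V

Step 1 — Convert each phasor to rectangular form:
  V1 = 25.7·(cos(60.0°) + j·sin(60.0°)) = 12.85 + j22.26 V
  V2 = 10·(cos(-20.2°) + j·sin(-20.2°)) = 9.385 - j3.453 V
  V3 = 175·(cos(125.9°) + j·sin(125.9°)) = -102.6 + j141.8 V
Step 2 — Sum components: V_total = -80.38 + j160.6 V.
Step 3 — Convert to polar: |V_total| = 179.6 V, ∠V_total = 116.6°.

V_total = 179.6∠116.6° V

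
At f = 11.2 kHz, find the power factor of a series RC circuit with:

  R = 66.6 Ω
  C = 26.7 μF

Step 1 — Angular frequency: ω = 2π·f = 2π·1.12e+04 = 7.037e+04 rad/s.
Step 2 — Component impedances:
  R: Z = R = 66.6 Ω
  C: Z = 1/(jωC) = -j/(ω·C) = 0 - j0.5322 Ω
Step 3 — Series combination: Z_total = R + C = 66.6 - j0.5322 Ω = 66.6∠-0.5° Ω.
Step 4 — Power factor: PF = cos(φ) = Re(Z)/|Z| = 66.6/66.6 = 1.
Step 5 — Type: Im(Z) = -0.5322 ⇒ leading (phase φ = -0.5°).

PF = 1 (leading, φ = -0.5°)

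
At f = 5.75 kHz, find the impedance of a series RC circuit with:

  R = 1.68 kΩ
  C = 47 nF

Step 1 — Angular frequency: ω = 2π·f = 2π·5750 = 3.613e+04 rad/s.
Step 2 — Component impedances:
  R: Z = R = 1680 Ω
  C: Z = 1/(jωC) = -j/(ω·C) = 0 - j588.9 Ω
Step 3 — Series combination: Z_total = R + C = 1680 - j588.9 Ω = 1780∠-19.3° Ω.

Z = 1680 - j588.9 Ω = 1780∠-19.3° Ω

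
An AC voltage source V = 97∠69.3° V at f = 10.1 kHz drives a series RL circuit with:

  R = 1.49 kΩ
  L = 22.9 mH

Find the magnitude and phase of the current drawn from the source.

Step 1 — Angular frequency: ω = 2π·f = 2π·1.01e+04 = 6.346e+04 rad/s.
Step 2 — Component impedances:
  R: Z = R = 1490 Ω
  L: Z = jωL = j·6.346e+04·0.0229 = 0 + j1453 Ω
Step 3 — Series combination: Z_total = R + L = 1490 + j1453 Ω = 2081∠44.3° Ω.
Step 4 — Source phasor: V = 97∠69.3° V = 34.29 + j90.74 V.
Step 5 — Ohm's law: I = V / Z_total = (34.29 + j90.74) / (1490 + j1453) = 0.04223 + j0.01971 A.
Step 6 — Convert to polar: |I| = 0.0466 A, ∠I = 25.0°.

I = 0.0466∠25.0° A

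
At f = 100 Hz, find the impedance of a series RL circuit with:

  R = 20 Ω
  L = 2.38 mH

Step 1 — Angular frequency: ω = 2π·f = 2π·100 = 628.3 rad/s.
Step 2 — Component impedances:
  R: Z = R = 20 Ω
  L: Z = jωL = j·628.3·0.00238 = 0 + j1.495 Ω
Step 3 — Series combination: Z_total = R + L = 20 + j1.495 Ω = 20.06∠4.3° Ω.

Z = 20 + j1.495 Ω = 20.06∠4.3° Ω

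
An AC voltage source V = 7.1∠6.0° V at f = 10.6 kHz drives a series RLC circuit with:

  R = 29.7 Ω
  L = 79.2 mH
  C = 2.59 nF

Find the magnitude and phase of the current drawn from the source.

Step 1 — Angular frequency: ω = 2π·f = 2π·1.06e+04 = 6.66e+04 rad/s.
Step 2 — Component impedances:
  R: Z = R = 29.7 Ω
  L: Z = jωL = j·6.66e+04·0.0792 = 0 + j5275 Ω
  C: Z = 1/(jωC) = -j/(ω·C) = 0 - j5797 Ω
Step 3 — Series combination: Z_total = R + L + C = 29.7 - j522.3 Ω = 523.1∠-86.7° Ω.
Step 4 — Source phasor: V = 7.1∠6.0° V = 7.061 + j0.7422 V.
Step 5 — Ohm's law: I = V / Z_total = (7.061 + j0.7422) / (29.7 - j522.3) = -0.0006501 + j0.01356 A.
Step 6 — Convert to polar: |I| = 0.01357 A, ∠I = 92.7°.

I = 0.01357∠92.7° A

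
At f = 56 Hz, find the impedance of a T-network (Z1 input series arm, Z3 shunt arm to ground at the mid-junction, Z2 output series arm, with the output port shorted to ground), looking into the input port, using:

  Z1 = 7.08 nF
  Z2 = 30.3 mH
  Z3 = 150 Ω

Step 1 — Angular frequency: ω = 2π·f = 2π·56 = 351.9 rad/s.
Step 2 — Component impedances:
  Z1: Z = 1/(jωC) = -j/(ω·C) = 0 - j4.014e+05 Ω
  Z2: Z = jωL = j·351.9·0.0303 = 0 + j10.66 Ω
  Z3: Z = R = 150 Ω
Step 3 — With the output port shorted to ground, the output series arm Z2 runs from the junction to ground; the shunt arm Z3 also runs from the junction to ground. They appear in parallel: Z3 || Z2 = 0.7539 + j10.61 Ω.
Step 4 — Series with input arm Z1: Z_in = Z1 + (Z3 || Z2) = 0.7539 - j4.014e+05 Ω = 4.014e+05∠-90.0° Ω.

Z = 0.7539 - j4.014e+05 Ω = 4.014e+05∠-90.0° Ω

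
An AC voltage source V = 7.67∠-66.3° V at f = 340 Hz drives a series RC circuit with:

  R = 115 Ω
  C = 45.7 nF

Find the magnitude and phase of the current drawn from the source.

Step 1 — Angular frequency: ω = 2π·f = 2π·340 = 2136 rad/s.
Step 2 — Component impedances:
  R: Z = R = 115 Ω
  C: Z = 1/(jωC) = -j/(ω·C) = 0 - j1.024e+04 Ω
Step 3 — Series combination: Z_total = R + C = 115 - j1.024e+04 Ω = 1.024e+04∠-89.4° Ω.
Step 4 — Source phasor: V = 7.67∠-66.3° V = 3.083 - j7.023 V.
Step 5 — Ohm's law: I = V / Z_total = (3.083 - j7.023) / (115 - j1.024e+04) = 0.0006889 + j0.0002932 A.
Step 6 — Convert to polar: |I| = 0.0007488 A, ∠I = 23.1°.

I = 0.0007488∠23.1° A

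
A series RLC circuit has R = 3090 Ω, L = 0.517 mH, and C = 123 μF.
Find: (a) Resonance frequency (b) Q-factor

Step 1 — Resonance condition Im(Z)=0 gives ω₀ = 1/√(LC).
Step 2 — ω₀ = 1/√(0.000517·0.000123) = 3966 rad/s.
Step 3 — f₀ = ω₀/(2π) = 631.1 Hz.
Step 4 — Series Q: Q = ω₀L/R = 3966·0.000517/3090 = 0.0006635.

(a) f₀ = 631.1 Hz  (b) Q = 0.0006635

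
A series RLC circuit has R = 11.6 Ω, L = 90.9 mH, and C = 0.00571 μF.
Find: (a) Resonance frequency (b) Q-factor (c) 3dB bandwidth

Step 1 — Resonance condition Im(Z)=0 gives ω₀ = 1/√(LC).
Step 2 — ω₀ = 1/√(0.0909·5.71e-09) = 4.389e+04 rad/s.
Step 3 — f₀ = ω₀/(2π) = 6986 Hz.
Step 4 — Series Q: Q = ω₀L/R = 4.389e+04·0.0909/11.6 = 344.
Step 5 — 3dB bandwidth: Δω = ω₀/Q = 127.6 rad/s; BW = Δω/(2π) = 20.31 Hz.

(a) f₀ = 6986 Hz  (b) Q = 344  (c) BW = 20.31 Hz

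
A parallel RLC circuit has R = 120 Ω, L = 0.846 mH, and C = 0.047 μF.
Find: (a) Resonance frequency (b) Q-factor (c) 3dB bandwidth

Step 1 — Resonance: ω₀ = 1/√(LC) = 1/√(0.000846·4.7e-08) = 1.586e+05 rad/s.
Step 2 — f₀ = ω₀/(2π) = 2.524e+04 Hz.
Step 3 — Parallel Q: Q = R/(ω₀L) = 120/(1.586e+05·0.000846) = 0.8944.
Step 4 — Bandwidth: Δω = ω₀/Q = 1.773e+05 rad/s; BW = Δω/(2π) = 2.822e+04 Hz.

(a) f₀ = 2.524e+04 Hz  (b) Q = 0.8944  (c) BW = 2.822e+04 Hz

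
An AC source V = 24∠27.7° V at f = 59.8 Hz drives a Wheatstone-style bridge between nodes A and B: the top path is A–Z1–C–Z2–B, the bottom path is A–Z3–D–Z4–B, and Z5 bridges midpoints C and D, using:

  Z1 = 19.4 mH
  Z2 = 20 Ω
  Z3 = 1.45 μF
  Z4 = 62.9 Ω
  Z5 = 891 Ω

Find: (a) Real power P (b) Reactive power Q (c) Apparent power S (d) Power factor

Step 1 — Angular frequency: ω = 2π·f = 2π·59.8 = 375.7 rad/s.
Step 2 — Component impedances:
  Z1: Z = jωL = j·375.7·0.0194 = 0 + j7.289 Ω
  Z2: Z = R = 20 Ω
  Z3: Z = 1/(jωC) = -j/(ω·C) = 0 - j1835 Ω
  Z4: Z = R = 62.9 Ω
  Z5: Z = R = 891 Ω
Step 3 — Bridge requires nodal analysis (the Z5 bridge couples midpoints C and D, so the two paths cannot be reduced to a simple series/parallel combination). Setting node B to ground and injecting 1 A at node A, the 3-node admittance system at A, C, D solves to V_A = Z_AB = 19.73 + j7.129 Ω = 20.98∠19.9° Ω.
Step 4 — Source phasor: V = 24∠27.7° V = 21.25 + j11.16 V.
Step 5 — Current: I = V / Z = 1.133 + j0.1559 A = 1.144∠7.8° A.
Step 6 — Complex power: S = V·I* = 25.82 + j9.332 VA.
Step 7 — Real power: P = Re(S) = 25.82 W.
Step 8 — Reactive power: Q = Im(S) = 9.332 VAR.
Step 9 — Apparent power: |S| = 27.46 VA.
Step 10 — Power factor: PF = P/|S| = 0.9405 (lagging).

(a) P = 25.82 W  (b) Q = 9.332 VAR  (c) S = 27.46 VA  (d) PF = 0.9405 (lagging)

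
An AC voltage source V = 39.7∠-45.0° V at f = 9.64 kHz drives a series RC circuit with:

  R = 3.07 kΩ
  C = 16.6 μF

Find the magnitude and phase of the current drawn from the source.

Step 1 — Angular frequency: ω = 2π·f = 2π·9640 = 6.057e+04 rad/s.
Step 2 — Component impedances:
  R: Z = R = 3070 Ω
  C: Z = 1/(jωC) = -j/(ω·C) = 0 - j0.9946 Ω
Step 3 — Series combination: Z_total = R + C = 3070 - j0.9946 Ω = 3070∠-0.0° Ω.
Step 4 — Source phasor: V = 39.7∠-45.0° V = 28.07 - j28.07 V.
Step 5 — Ohm's law: I = V / Z_total = (28.07 - j28.07) / (3070 - j0.9946) = 0.009147 - j0.009141 A.
Step 6 — Convert to polar: |I| = 0.01293 A, ∠I = -45.0°.

I = 0.01293∠-45.0° A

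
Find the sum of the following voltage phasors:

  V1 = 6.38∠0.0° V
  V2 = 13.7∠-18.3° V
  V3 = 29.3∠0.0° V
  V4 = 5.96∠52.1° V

Step 1 — Convert each phasor to rectangular form:
  V1 = 6.38·(cos(0.0°) + j·sin(0.0°)) = 6.38 V
  V2 = 13.7·(cos(-18.3°) + j·sin(-18.3°)) = 13.01 - j4.302 V
  V3 = 29.3·(cos(0.0°) + j·sin(0.0°)) = 29.3 V
  V4 = 5.96·(cos(52.1°) + j·sin(52.1°)) = 3.661 + j4.703 V
Step 2 — Sum components: V_total = 52.35 + j0.4012 V.
Step 3 — Convert to polar: |V_total| = 52.35 V, ∠V_total = 0.4°.

V_total = 52.35∠0.4° V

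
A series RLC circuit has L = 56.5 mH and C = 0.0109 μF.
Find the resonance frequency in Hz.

Step 1 — Resonance condition Im(Z)=0 gives ω₀ = 1/√(LC).
Step 2 — ω₀ = 1/√(0.0565·1.09e-08) = 4.03e+04 rad/s.
Step 3 — f₀ = ω₀/(2π) = 6413 Hz.

f₀ = 6413 Hz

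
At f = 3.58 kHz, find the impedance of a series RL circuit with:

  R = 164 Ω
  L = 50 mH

Step 1 — Angular frequency: ω = 2π·f = 2π·3580 = 2.249e+04 rad/s.
Step 2 — Component impedances:
  R: Z = R = 164 Ω
  L: Z = jωL = j·2.249e+04·0.05 = 0 + j1125 Ω
Step 3 — Series combination: Z_total = R + L = 164 + j1125 Ω = 1137∠81.7° Ω.

Z = 164 + j1125 Ω = 1137∠81.7° Ω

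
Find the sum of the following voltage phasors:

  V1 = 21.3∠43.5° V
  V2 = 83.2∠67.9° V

Step 1 — Convert each phasor to rectangular form:
  V1 = 21.3·(cos(43.5°) + j·sin(43.5°)) = 15.45 + j14.66 V
  V2 = 83.2·(cos(67.9°) + j·sin(67.9°)) = 31.3 + j77.09 V
Step 2 — Sum components: V_total = 46.75 + j91.75 V.
Step 3 — Convert to polar: |V_total| = 103 V, ∠V_total = 63.0°.

V_total = 103∠63.0° V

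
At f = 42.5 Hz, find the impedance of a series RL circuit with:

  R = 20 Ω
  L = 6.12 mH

Step 1 — Angular frequency: ω = 2π·f = 2π·42.5 = 267 rad/s.
Step 2 — Component impedances:
  R: Z = R = 20 Ω
  L: Z = jωL = j·267·0.00612 = 0 + j1.634 Ω
Step 3 — Series combination: Z_total = R + L = 20 + j1.634 Ω = 20.07∠4.7° Ω.

Z = 20 + j1.634 Ω = 20.07∠4.7° Ω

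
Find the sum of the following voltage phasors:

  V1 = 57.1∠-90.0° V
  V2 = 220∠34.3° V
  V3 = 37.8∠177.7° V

Step 1 — Convert each phasor to rectangular form:
  V1 = 57.1·(cos(-90.0°) + j·sin(-90.0°)) = 0 - j57.1 V
  V2 = 220·(cos(34.3°) + j·sin(34.3°)) = 181.7 + j124 V
  V3 = 37.8·(cos(177.7°) + j·sin(177.7°)) = -37.77 + j1.517 V
Step 2 — Sum components: V_total = 144 + j68.39 V.
Step 3 — Convert to polar: |V_total| = 159.4 V, ∠V_total = 25.4°.

V_total = 159.4∠25.4° V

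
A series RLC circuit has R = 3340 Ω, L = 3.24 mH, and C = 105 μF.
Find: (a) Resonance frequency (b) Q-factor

Step 1 — Resonance condition Im(Z)=0 gives ω₀ = 1/√(LC).
Step 2 — ω₀ = 1/√(0.00324·0.000105) = 1714 rad/s.
Step 3 — f₀ = ω₀/(2π) = 272.9 Hz.
Step 4 — Series Q: Q = ω₀L/R = 1714·0.00324/3340 = 0.001663.

(a) f₀ = 272.9 Hz  (b) Q = 0.001663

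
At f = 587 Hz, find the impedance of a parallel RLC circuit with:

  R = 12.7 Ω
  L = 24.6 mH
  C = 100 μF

Step 1 — Angular frequency: ω = 2π·f = 2π·587 = 3688 rad/s.
Step 2 — Component impedances:
  R: Z = R = 12.7 Ω
  L: Z = jωL = j·3688·0.0246 = 0 + j90.73 Ω
  C: Z = 1/(jωC) = -j/(ω·C) = 0 - j2.711 Ω
Step 3 — Parallel combination: 1/Z_total = 1/R + 1/L + 1/C; Z_total = 0.5866 - j2.666 Ω = 2.73∠-77.6° Ω.

Z = 0.5866 - j2.666 Ω = 2.73∠-77.6° Ω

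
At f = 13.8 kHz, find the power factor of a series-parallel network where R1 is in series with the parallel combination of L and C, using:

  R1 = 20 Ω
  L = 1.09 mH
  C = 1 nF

Step 1 — Angular frequency: ω = 2π·f = 2π·1.38e+04 = 8.671e+04 rad/s.
Step 2 — Component impedances:
  R1: Z = R = 20 Ω
  L: Z = jωL = j·8.671e+04·0.00109 = 0 + j94.51 Ω
  C: Z = 1/(jωC) = -j/(ω·C) = 0 - j1.153e+04 Ω
Step 3 — Parallel branch: L || C = 1/(1/L + 1/C) = 0 + j95.29 Ω.
Step 4 — Series with R1: Z_total = R1 + (L || C) = 20 + j95.29 Ω = 97.37∠78.1° Ω.
Step 5 — Power factor: PF = cos(φ) = Re(Z)/|Z| = 20/97.37 = 0.2054.
Step 6 — Type: Im(Z) = 95.29 ⇒ lagging (phase φ = 78.1°).

PF = 0.2054 (lagging, φ = 78.1°)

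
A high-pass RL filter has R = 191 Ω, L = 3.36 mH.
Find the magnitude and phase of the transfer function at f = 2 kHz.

Step 1 — Angular frequency: ω = 2π·2000 = 1.257e+04 rad/s.
Step 2 — Transfer function: H(jω) = jωL/(R + jωL).
Step 3 — Numerator jωL = j·42.22; denominator R + jωL = 191 + j42.22.
Step 4 — H = 0.04659 + j0.2108.
Step 5 — Magnitude: |H| = 0.2159 (-13.3 dB); phase: φ = 77.5°.

|H| = 0.2159 (-13.3 dB), φ = 77.5°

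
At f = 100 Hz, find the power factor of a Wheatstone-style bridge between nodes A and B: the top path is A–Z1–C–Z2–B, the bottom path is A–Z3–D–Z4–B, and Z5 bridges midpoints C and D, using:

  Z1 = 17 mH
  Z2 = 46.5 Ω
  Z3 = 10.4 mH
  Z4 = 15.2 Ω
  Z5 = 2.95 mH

Step 1 — Angular frequency: ω = 2π·f = 2π·100 = 628.3 rad/s.
Step 2 — Component impedances:
  Z1: Z = jωL = j·628.3·0.017 = 0 + j10.68 Ω
  Z2: Z = R = 46.5 Ω
  Z3: Z = jωL = j·628.3·0.0104 = 0 + j6.535 Ω
  Z4: Z = R = 15.2 Ω
  Z5: Z = jωL = j·628.3·0.00295 = 0 + j1.854 Ω
Step 3 — Bridge requires nodal analysis (the Z5 bridge couples midpoints C and D, so the two paths cannot be reduced to a simple series/parallel combination). Setting node B to ground and injecting 1 A at node A, the 3-node admittance system at A, C, D solves to V_A = Z_AB = 11.46 + j4.084 Ω = 12.16∠19.6° Ω.
Step 4 — Power factor: PF = cos(φ) = Re(Z)/|Z| = 11.4562/12.1624 = 0.9419.
Step 5 — Type: Im(Z) = 4.084 ⇒ lagging (phase φ = 19.6°).

PF = 0.9419 (lagging, φ = 19.6°)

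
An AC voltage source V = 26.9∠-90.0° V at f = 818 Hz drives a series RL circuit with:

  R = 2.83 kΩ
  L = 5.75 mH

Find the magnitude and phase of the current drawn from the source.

Step 1 — Angular frequency: ω = 2π·f = 2π·818 = 5140 rad/s.
Step 2 — Component impedances:
  R: Z = R = 2830 Ω
  L: Z = jωL = j·5140·0.00575 = 0 + j29.55 Ω
Step 3 — Series combination: Z_total = R + L = 2830 + j29.55 Ω = 2830∠0.6° Ω.
Step 4 — Source phasor: V = 26.9∠-90.0° V = 0 - j26.9 V.
Step 5 — Ohm's law: I = V / Z_total = (0 - j26.9) / (2830 + j29.55) = -9.925e-05 - j0.009504 A.
Step 6 — Convert to polar: |I| = 0.009505 A, ∠I = -90.6°.

I = 0.009505∠-90.6° A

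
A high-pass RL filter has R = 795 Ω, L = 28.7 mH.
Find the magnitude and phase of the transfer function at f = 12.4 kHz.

Step 1 — Angular frequency: ω = 2π·1.24e+04 = 7.791e+04 rad/s.
Step 2 — Transfer function: H(jω) = jωL/(R + jωL).
Step 3 — Numerator jωL = j·2236; denominator R + jωL = 795 + j2236.
Step 4 — H = 0.8878 + j0.3156.
Step 5 — Magnitude: |H| = 0.9422 (-0.5 dB); phase: φ = 19.6°.

|H| = 0.9422 (-0.5 dB), φ = 19.6°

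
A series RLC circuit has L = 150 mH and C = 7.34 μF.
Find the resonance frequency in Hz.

Step 1 — Resonance condition Im(Z)=0 gives ω₀ = 1/√(LC).
Step 2 — ω₀ = 1/√(0.15·7.34e-06) = 953 rad/s.
Step 3 — f₀ = ω₀/(2π) = 151.7 Hz.

f₀ = 151.7 Hz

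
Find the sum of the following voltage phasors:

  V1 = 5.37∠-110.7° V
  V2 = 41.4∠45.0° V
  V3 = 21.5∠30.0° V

Step 1 — Convert each phasor to rectangular form:
  V1 = 5.37·(cos(-110.7°) + j·sin(-110.7°)) = -1.898 - j5.023 V
  V2 = 41.4·(cos(45.0°) + j·sin(45.0°)) = 29.27 + j29.27 V
  V3 = 21.5·(cos(30.0°) + j·sin(30.0°)) = 18.62 + j10.75 V
Step 2 — Sum components: V_total = 46 + j35 V.
Step 3 — Convert to polar: |V_total| = 57.8 V, ∠V_total = 37.3°.

V_total = 57.8∠37.3° V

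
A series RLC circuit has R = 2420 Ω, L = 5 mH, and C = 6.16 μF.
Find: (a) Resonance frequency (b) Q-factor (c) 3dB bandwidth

Step 1 — Resonance condition Im(Z)=0 gives ω₀ = 1/√(LC).
Step 2 — ω₀ = 1/√(0.005·6.16e-06) = 5698 rad/s.
Step 3 — f₀ = ω₀/(2π) = 906.9 Hz.
Step 4 — Series Q: Q = ω₀L/R = 5698·0.005/2420 = 0.01177.
Step 5 — 3dB bandwidth: Δω = ω₀/Q = 4.84e+05 rad/s; BW = Δω/(2π) = 7.703e+04 Hz.

(a) f₀ = 906.9 Hz  (b) Q = 0.01177  (c) BW = 7.703e+04 Hz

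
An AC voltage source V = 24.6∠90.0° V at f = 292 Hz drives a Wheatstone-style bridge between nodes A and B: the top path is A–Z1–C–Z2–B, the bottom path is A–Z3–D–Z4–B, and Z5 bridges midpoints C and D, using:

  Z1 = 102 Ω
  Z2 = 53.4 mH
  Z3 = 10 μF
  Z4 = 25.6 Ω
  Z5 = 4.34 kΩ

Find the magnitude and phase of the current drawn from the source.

Step 1 — Angular frequency: ω = 2π·f = 2π·292 = 1835 rad/s.
Step 2 — Component impedances:
  Z1: Z = R = 102 Ω
  Z2: Z = jωL = j·1835·0.0534 = 0 + j97.97 Ω
  Z3: Z = 1/(jωC) = -j/(ω·C) = 0 - j54.51 Ω
  Z4: Z = R = 25.6 Ω
  Z5: Z = R = 4340 Ω
Step 3 — Bridge requires nodal analysis (the Z5 bridge couples midpoints C and D, so the two paths cannot be reduced to a simple series/parallel combination). Setting node B to ground and injecting 1 A at node A, the 3-node admittance system at A, C, D solves to V_A = Z_AB = 48.46 - j40.39 Ω = 63.09∠-39.8° Ω.
Step 4 — Source phasor: V = 24.6∠90.0° V = 0 + j24.6 V.
Step 5 — Ohm's law: I = V / Z_total = (0 + j24.6) / (48.46 - j40.39) = -0.2497 + j0.2995 A.
Step 6 — Convert to polar: |I| = 0.3899 A, ∠I = 129.8°.

I = 0.3899∠129.8° A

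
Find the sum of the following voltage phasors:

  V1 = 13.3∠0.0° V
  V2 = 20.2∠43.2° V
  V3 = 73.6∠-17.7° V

Step 1 — Convert each phasor to rectangular form:
  V1 = 13.3·(cos(0.0°) + j·sin(0.0°)) = 13.3 V
  V2 = 20.2·(cos(43.2°) + j·sin(43.2°)) = 14.73 + j13.83 V
  V3 = 73.6·(cos(-17.7°) + j·sin(-17.7°)) = 70.12 - j22.38 V
Step 2 — Sum components: V_total = 98.14 - j8.549 V.
Step 3 — Convert to polar: |V_total| = 98.51 V, ∠V_total = -5.0°.

V_total = 98.51∠-5.0° V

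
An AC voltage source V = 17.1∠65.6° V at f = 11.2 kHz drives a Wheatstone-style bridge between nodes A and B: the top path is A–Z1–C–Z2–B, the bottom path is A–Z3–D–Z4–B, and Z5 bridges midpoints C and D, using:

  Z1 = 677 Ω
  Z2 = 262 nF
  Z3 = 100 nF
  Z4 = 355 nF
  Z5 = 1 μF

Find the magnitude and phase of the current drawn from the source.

Step 1 — Angular frequency: ω = 2π·f = 2π·1.12e+04 = 7.037e+04 rad/s.
Step 2 — Component impedances:
  Z1: Z = R = 677 Ω
  Z2: Z = 1/(jωC) = -j/(ω·C) = 0 - j54.24 Ω
  Z3: Z = 1/(jωC) = -j/(ω·C) = 0 - j142.1 Ω
  Z4: Z = 1/(jωC) = -j/(ω·C) = 0 - j40.03 Ω
  Z5: Z = 1/(jωC) = -j/(ω·C) = 0 - j14.21 Ω
Step 3 — Bridge requires nodal analysis (the Z5 bridge couples midpoints C and D, so the two paths cannot be reduced to a simple series/parallel combination). Setting node B to ground and injecting 1 A at node A, the 3-node admittance system at A, C, D solves to V_A = Z_AB = 30.48 - j160.4 Ω = 163.3∠-79.2° Ω.
Step 4 — Source phasor: V = 17.1∠65.6° V = 7.064 + j15.57 V.
Step 5 — Ohm's law: I = V / Z_total = (7.064 + j15.57) / (30.48 - j160.4) = -0.08562 + j0.06031 A.
Step 6 — Convert to polar: |I| = 0.1047 A, ∠I = 144.8°.

I = 0.1047∠144.8° A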